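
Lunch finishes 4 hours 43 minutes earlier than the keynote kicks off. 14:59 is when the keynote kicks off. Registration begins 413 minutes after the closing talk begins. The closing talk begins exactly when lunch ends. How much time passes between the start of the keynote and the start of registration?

2 hours 10 minutes

Lunch ends at 14:59 − 283 min = 10:16.
So the closing talk starts at 10:16.
Registration starts at 10:16 + 413 min = 17:09.
From 14:59 to 17:09 is 2 hours 10 minutes.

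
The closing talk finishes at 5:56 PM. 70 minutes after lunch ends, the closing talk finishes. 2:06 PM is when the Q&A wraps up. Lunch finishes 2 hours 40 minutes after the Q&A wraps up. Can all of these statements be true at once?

Lunch ends at 2:06 PM + 160 min = 4:46 PM.
The closing talk ends at 4:46 PM + 70 min = 5:56 PM.
That matches the stated 5:56 PM, so the schedule is consistent.

Yes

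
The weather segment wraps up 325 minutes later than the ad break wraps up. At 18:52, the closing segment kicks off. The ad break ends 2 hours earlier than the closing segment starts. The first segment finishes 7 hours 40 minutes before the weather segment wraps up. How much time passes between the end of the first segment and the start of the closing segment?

255 minutes

The ad break ends at 18:52 − 120 min = 16:52.
The weather segment ends at 16:52 + 325 min = 22:17.
The first segment ends at 22:17 − 460 min = 14:37.
From 14:37 to 18:52 is 255 minutes.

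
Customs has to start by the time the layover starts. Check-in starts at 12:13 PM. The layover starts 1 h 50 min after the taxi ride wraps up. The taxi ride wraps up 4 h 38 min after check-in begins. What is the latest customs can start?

The taxi ride ends at 12:13 PM + 278 min = 4:51 PM.
The layover starts at 4:51 PM + 110 min = 6:41 PM.
Customs is bounded by the layover, so the latest it can start is 6:41 PM.

6:41 PM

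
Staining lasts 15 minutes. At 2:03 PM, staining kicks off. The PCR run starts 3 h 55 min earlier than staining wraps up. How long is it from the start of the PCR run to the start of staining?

Staining ends at 2:03 PM + 15 min = 2:18 PM.
The PCR run starts at 2:18 PM − 235 min = 10:23 AM.
From 10:23 AM to 2:03 PM is 3 h 40 min.

3 h 40 min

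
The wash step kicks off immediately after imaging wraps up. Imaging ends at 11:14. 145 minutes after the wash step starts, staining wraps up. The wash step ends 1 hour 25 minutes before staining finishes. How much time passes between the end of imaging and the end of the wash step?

The wash step starts at 11:14.
Staining ends at 11:14 + 145 min = 13:39.
The wash step ends at 13:39 − 85 min = 12:14.
From 11:14 to 12:14 is 60 minutes.

60 minutes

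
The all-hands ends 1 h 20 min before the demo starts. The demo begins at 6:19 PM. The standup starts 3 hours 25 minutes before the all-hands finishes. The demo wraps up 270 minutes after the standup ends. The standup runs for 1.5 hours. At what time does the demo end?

7:34 PM

The all-hands ends at 6:19 PM − 80 min = 4:59 PM.
The standup starts at 4:59 PM − 205 min = 1:34 PM.
The standup ends at 1:34 PM + 90 min = 3:04 PM.
The demo ends at 3:04 PM + 270 min = 7:34 PM.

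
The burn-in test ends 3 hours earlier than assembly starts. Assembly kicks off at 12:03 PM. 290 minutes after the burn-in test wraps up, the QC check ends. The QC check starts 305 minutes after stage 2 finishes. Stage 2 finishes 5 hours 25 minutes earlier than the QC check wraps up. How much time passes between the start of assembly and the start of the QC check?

The burn-in test ends at 12:03 PM − 180 min = 9:03 AM.
The QC check ends at 9:03 AM + 290 min = 1:53 PM.
Stage 2 ends at 1:53 PM − 325 min = 8:28 AM.
The QC check starts at 8:28 AM + 305 min = 1:33 PM.
From 12:03 PM to 1:33 PM is 1 hour 30 minutes.

1 hour 30 minutes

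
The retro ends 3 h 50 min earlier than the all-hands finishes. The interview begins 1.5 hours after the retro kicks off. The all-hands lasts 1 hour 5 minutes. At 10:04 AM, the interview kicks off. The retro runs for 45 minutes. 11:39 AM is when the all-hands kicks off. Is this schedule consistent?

The all-hands ends at 11:39 AM + 65 min = 12:44 PM.
The retro ends at 12:44 PM − 230 min = 8:54 AM.
The retro starts at 8:54 AM − 45 min = 8:09 AM.
The interview starts at 8:09 AM + 90 min = 9:39 AM.
But the interview is also said to start at 10:04 AM — a 25-minute conflict.

No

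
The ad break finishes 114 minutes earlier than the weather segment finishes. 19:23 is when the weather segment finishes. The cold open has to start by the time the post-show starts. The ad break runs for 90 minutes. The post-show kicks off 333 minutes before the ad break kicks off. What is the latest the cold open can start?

10:26

The ad break ends at 19:23 − 114 min = 17:29.
The ad break starts at 17:29 − 90 min = 15:59.
The post-show starts at 15:59 − 333 min = 10:26.
The cold open is bounded by the post-show, so the latest it can start is 10:26.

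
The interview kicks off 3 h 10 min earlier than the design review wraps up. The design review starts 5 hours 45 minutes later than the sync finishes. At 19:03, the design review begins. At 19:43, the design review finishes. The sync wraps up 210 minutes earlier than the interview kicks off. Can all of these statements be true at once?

The interview starts at 19:43 − 190 min = 16:33.
The sync ends at 16:33 − 210 min = 13:03.
The design review starts at 13:03 + 345 min = 18:48.
But the design review is also said to start at 19:03 — a 15-minute conflict.

No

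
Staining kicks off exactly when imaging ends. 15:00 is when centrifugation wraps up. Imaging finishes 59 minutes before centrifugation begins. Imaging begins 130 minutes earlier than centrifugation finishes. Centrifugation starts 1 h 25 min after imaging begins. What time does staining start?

Imaging starts at 15:00 − 130 min = 12:50.
Centrifugation starts at 12:50 + 85 min = 14:15.
Imaging ends at 14:15 − 59 min = 13:16.
So staining starts at 13:16.

13:16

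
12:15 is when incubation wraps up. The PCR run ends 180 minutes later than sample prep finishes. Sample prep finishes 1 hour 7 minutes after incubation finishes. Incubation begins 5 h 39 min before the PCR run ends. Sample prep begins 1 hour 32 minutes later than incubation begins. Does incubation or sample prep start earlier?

Sample prep ends at 12:15 + 67 min = 13:22.
The PCR run ends at 13:22 + 180 min = 16:22.
Incubation starts at 16:22 − 339 min = 10:43.
Sample prep starts at 10:43 + 92 min = 12:15.
Incubation starts at 10:43 and sample prep starts at 12:15, so incubation is first.

incubation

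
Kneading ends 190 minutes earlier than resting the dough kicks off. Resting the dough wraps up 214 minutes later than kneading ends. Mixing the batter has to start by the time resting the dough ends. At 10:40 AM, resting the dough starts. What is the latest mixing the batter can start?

Kneading ends at 10:40 AM − 190 min = 7:30 AM.
Resting the dough ends at 7:30 AM + 214 min = 11:04 AM.
Mixing the batter is bounded by resting the dough, so the latest it can start is 11:04 AM.

11:04 AM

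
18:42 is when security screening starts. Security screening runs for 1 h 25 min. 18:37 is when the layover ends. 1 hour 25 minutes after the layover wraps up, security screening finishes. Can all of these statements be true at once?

Security screening ends at 18:37 + 85 min = 20:02.
Security screening starts at 20:02 − 85 min = 18:37.
But security screening is also said to start at 18:42 — a 5-minute conflict.

No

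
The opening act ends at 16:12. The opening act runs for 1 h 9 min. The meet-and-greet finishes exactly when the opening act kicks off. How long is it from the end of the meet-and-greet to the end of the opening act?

1 hour 9 minutes

The opening act starts at 16:12 − 69 min = 15:03.
So the meet-and-greet ends at 15:03.
From 15:03 to 16:12 is 1 hour 9 minutes.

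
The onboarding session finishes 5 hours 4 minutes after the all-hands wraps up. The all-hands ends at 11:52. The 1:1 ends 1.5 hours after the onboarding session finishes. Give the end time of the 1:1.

The onboarding session ends at 11:52 + 304 min = 16:56.
The 1:1 ends at 16:56 + 90 min = 18:26.

18:26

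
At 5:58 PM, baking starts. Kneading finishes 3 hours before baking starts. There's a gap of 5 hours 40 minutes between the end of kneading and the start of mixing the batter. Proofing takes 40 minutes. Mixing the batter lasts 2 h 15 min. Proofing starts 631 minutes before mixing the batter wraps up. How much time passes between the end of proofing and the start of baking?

296 minutes

Kneading ends at 5:58 PM − 180 min = 2:58 PM.
Mixing the batter starts at 2:58 PM + 340 min = 8:38 PM.
Mixing the batter ends at 8:38 PM + 135 min = 10:53 PM.
Proofing starts at 10:53 PM − 631 min = 12:22 PM.
Proofing ends at 12:22 PM + 40 min = 1:02 PM.
From 1:02 PM to 5:58 PM is 296 minutes.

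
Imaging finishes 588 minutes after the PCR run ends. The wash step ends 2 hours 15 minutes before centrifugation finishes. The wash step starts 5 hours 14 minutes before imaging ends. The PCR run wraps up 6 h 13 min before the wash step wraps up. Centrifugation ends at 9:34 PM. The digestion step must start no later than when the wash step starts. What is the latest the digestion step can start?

The wash step ends at 9:34 PM − 135 min = 7:19 PM.
The PCR run ends at 7:19 PM − 373 min = 1:06 PM.
Imaging ends at 1:06 PM + 588 min = 10:54 PM.
The wash step starts at 10:54 PM − 314 min = 5:40 PM.
The digestion step is bounded by the wash step, so the latest it can start is 5:40 PM.

5:40 PM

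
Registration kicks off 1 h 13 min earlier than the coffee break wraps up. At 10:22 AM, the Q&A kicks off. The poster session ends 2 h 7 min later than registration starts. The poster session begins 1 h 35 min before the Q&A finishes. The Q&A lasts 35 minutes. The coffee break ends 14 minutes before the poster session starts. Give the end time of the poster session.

The Q&A ends at 10:22 AM + 35 min = 10:57 AM.
The poster session starts at 10:57 AM − 95 min = 9:22 AM.
The coffee break ends at 9:22 AM − 14 min = 9:08 AM.
Registration starts at 9:08 AM − 73 min = 7:55 AM.
The poster session ends at 7:55 AM + 127 min = 10:02 AM.

10:02 AM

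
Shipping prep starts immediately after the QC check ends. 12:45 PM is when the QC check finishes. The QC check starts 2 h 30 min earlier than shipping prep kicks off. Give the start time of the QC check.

Shipping prep starts at 12:45 PM.
The QC check starts at 12:45 PM − 150 min = 10:15 AM.

10:15 AM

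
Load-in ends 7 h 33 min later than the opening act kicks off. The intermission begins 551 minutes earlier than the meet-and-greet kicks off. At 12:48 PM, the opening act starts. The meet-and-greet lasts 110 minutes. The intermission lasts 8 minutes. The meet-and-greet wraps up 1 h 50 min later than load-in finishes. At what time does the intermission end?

Load-in ends at 12:48 PM + 453 min = 8:21 PM.
The meet-and-greet ends at 8:21 PM + 110 min = 10:11 PM.
The meet-and-greet starts at 10:11 PM − 110 min = 8:21 PM.
The intermission starts at 8:21 PM − 551 min = 11:10 AM.
The intermission ends at 11:10 AM + 8 min = 11:18 AM.

11:18 AM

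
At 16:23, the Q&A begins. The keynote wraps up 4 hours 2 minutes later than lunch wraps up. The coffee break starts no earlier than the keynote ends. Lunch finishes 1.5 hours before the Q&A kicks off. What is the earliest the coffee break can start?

18:55

Lunch ends at 16:23 − 90 min = 14:53.
The keynote ends at 14:53 + 242 min = 18:55.
The coffee break is bounded by the keynote, so the earliest it can start is 18:55.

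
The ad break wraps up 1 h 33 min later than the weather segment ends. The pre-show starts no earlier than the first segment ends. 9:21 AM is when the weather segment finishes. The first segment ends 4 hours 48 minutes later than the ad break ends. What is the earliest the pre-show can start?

The ad break ends at 9:21 AM + 93 min = 10:54 AM.
The first segment ends at 10:54 AM + 288 min = 3:42 PM.
The pre-show is bounded by the first segment, so the earliest it can start is 3:42 PM.

3:42 PM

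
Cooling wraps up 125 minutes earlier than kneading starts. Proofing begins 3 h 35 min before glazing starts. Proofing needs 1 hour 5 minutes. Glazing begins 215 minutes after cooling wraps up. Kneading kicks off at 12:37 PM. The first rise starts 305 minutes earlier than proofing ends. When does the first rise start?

Cooling ends at 12:37 PM − 125 min = 10:32 AM.
Glazing starts at 10:32 AM + 215 min = 2:07 PM.
Proofing starts at 2:07 PM − 215 min = 10:32 AM.
Proofing ends at 10:32 AM + 65 min = 11:37 AM.
The first rise starts at 11:37 AM − 305 min = 6:32 AM.

6:32 AM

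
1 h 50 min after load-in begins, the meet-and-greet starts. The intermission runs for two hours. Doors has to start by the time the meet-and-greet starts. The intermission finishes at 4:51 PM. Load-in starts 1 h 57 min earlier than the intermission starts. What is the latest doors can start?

The intermission starts at 4:51 PM − 120 min = 2:51 PM.
Load-in starts at 2:51 PM − 117 min = 12:54 PM.
The meet-and-greet starts at 12:54 PM + 110 min = 2:44 PM.
Doors is bounded by the meet-and-greet, so the latest it can start is 2:44 PM.

2:44 PM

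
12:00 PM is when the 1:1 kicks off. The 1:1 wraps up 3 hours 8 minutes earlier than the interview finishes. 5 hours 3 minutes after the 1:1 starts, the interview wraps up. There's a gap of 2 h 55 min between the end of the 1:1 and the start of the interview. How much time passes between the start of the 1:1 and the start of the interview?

The interview ends at 12:00 PM + 303 min = 5:03 PM.
The 1:1 ends at 5:03 PM − 188 min = 1:55 PM.
The interview starts at 1:55 PM + 175 min = 4:50 PM.
From 12:00 PM to 4:50 PM is 4 h 50 min.

4 h 50 min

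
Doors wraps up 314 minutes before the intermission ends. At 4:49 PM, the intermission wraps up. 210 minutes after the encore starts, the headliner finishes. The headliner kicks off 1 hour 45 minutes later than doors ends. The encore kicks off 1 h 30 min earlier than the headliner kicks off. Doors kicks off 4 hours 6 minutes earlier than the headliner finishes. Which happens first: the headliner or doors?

Doors ends at 4:49 PM − 314 min = 11:35 AM.
The headliner starts at 11:35 AM + 105 min = 1:20 PM.
The encore starts at 1:20 PM − 90 min = 11:50 AM.
The headliner ends at 11:50 AM + 210 min = 3:20 PM.
Doors starts at 3:20 PM − 246 min = 11:14 AM.
The headliner starts at 1:20 PM and doors starts at 11:14 AM, so doors is first.

doors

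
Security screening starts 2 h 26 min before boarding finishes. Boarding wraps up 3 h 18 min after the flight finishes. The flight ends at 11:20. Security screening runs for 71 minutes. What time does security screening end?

Boarding ends at 11:20 + 198 min = 14:38.
Security screening starts at 14:38 − 146 min = 12:12.
Security screening ends at 12:12 + 71 min = 13:23.

13:23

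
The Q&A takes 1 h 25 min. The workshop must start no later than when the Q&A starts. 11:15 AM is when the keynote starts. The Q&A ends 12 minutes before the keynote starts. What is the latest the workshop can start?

The Q&A ends at 11:15 AM − 12 min = 11:03 AM.
The Q&A starts at 11:03 AM − 85 min = 9:38 AM.
The workshop is bounded by the Q&A, so the latest it can start is 9:38 AM.

9:38 AM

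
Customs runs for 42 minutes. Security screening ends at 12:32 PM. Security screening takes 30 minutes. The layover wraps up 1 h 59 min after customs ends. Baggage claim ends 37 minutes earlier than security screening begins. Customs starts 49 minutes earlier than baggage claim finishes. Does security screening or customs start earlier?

customs

Security screening starts at 12:32 PM − 30 min = 12:02 PM.
Baggage claim ends at 12:02 PM − 37 min = 11:25 AM.
Customs starts at 11:25 AM − 49 min = 10:36 AM.
Security screening starts at 12:02 PM and customs starts at 10:36 AM, so customs is first.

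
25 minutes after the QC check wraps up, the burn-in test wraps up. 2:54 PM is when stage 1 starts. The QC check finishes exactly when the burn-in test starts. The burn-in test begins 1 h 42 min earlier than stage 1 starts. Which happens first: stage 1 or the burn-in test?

The burn-in test starts at 2:54 PM − 102 min = 1:12 PM.
Stage 1 starts at 2:54 PM and the burn-in test starts at 1:12 PM, so the burn-in test is first.

the burn-in test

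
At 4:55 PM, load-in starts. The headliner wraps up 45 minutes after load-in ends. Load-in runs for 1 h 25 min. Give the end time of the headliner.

Load-in ends at 4:55 PM + 85 min = 6:20 PM.
The headliner ends at 6:20 PM + 45 min = 7:05 PM.

7:05 PM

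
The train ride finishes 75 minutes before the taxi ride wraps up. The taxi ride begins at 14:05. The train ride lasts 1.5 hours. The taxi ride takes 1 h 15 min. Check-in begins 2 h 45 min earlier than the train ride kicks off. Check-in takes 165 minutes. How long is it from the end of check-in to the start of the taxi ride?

1 hour 30 minutes

The taxi ride ends at 14:05 + 75 min = 15:20.
The train ride ends at 15:20 − 75 min = 14:05.
The train ride starts at 14:05 − 90 min = 12:35.
Check-in starts at 12:35 − 165 min = 09:50.
Check-in ends at 09:50 + 165 min = 12:35.
From 12:35 to 14:05 is 1 hour 30 minutes.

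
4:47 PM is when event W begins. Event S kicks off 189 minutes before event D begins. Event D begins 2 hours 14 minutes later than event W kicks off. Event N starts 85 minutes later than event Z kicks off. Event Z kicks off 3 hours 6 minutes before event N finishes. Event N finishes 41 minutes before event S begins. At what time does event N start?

Event D starts at 4:47 PM + 134 min = 7:01 PM.
Event S starts at 7:01 PM − 189 min = 3:52 PM.
Event N ends at 3:52 PM − 41 min = 3:11 PM.
Event Z starts at 3:11 PM − 186 min = 12:05 PM.
Event N starts at 12:05 PM + 85 min = 1:30 PM.

1:30 PM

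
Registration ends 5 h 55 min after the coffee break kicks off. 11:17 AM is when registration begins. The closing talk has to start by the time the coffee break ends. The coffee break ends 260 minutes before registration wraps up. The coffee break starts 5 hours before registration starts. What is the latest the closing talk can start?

The coffee break starts at 11:17 AM − 300 min = 6:17 AM.
Registration ends at 6:17 AM + 355 min = 12:12 PM.
The coffee break ends at 12:12 PM − 260 min = 7:52 AM.
The closing talk is bounded by the coffee break, so the latest it can start is 7:52 AM.

7:52 AM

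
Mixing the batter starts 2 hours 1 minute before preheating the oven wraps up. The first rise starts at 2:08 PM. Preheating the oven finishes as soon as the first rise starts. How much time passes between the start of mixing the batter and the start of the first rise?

2 h 1 min

Preheating the oven ends at 2:08 PM.
Mixing the batter starts at 2:08 PM − 121 min = 12:07 PM.
From 12:07 PM to 2:08 PM is 2 h 1 min.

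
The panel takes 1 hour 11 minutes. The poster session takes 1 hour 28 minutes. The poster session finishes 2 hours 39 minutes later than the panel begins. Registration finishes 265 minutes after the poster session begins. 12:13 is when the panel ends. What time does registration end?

The panel starts at 12:13 − 71 min = 11:02.
The poster session ends at 11:02 + 159 min = 13:41.
The poster session starts at 13:41 − 88 min = 12:13.
Registration ends at 12:13 + 265 min = 16:38.

16:38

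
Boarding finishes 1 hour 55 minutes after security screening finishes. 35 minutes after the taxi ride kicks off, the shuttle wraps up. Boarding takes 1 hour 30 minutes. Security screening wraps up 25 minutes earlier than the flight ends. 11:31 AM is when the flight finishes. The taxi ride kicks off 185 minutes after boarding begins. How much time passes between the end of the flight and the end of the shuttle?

Security screening ends at 11:31 AM − 25 min = 11:06 AM.
Boarding ends at 11:06 AM + 115 min = 1:01 PM.
Boarding starts at 1:01 PM − 90 min = 11:31 AM.
The taxi ride starts at 11:31 AM + 185 min = 2:36 PM.
The shuttle ends at 2:36 PM + 35 min = 3:11 PM.
From 11:31 AM to 3:11 PM is 3 hours 40 minutes.

3 hours 40 minutes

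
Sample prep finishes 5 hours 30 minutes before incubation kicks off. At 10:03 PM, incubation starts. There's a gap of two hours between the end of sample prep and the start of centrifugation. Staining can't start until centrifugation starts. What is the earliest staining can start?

Sample prep ends at 10:03 PM − 330 min = 4:33 PM.
Centrifugation starts at 4:33 PM + 120 min = 6:33 PM.
Staining is bounded by centrifugation, so the earliest it can start is 6:33 PM.

6:33 PM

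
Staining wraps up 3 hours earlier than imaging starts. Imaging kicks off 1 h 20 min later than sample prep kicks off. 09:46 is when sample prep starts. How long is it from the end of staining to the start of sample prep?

1 hour 40 minutes

Imaging starts at 09:46 + 80 min = 11:06.
Staining ends at 11:06 − 180 min = 08:06.
From 08:06 to 09:46 is 1 hour 40 minutes.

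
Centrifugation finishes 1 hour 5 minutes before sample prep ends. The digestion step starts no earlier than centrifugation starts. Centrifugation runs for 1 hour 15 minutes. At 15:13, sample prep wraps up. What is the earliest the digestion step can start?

12:53

Centrifugation ends at 15:13 − 65 min = 14:08.
Centrifugation starts at 14:08 − 75 min = 12:53.
The digestion step is bounded by centrifugation, so the earliest it can start is 12:53.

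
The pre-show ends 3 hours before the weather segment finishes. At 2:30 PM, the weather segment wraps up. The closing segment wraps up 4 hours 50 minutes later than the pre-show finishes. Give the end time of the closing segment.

4:20 PM

The pre-show ends at 2:30 PM − 180 min = 11:30 AM.
The closing segment ends at 11:30 AM + 290 min = 4:20 PM.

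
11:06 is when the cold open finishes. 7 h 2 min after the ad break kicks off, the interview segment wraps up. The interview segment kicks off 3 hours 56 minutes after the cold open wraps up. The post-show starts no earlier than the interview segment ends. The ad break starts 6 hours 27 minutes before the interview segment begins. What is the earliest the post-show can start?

15:37

The interview segment starts at 11:06 + 236 min = 15:02.
The ad break starts at 15:02 − 387 min = 08:35.
The interview segment ends at 08:35 + 422 min = 15:37.
The post-show is bounded by the interview segment, so the earliest it can start is 15:37.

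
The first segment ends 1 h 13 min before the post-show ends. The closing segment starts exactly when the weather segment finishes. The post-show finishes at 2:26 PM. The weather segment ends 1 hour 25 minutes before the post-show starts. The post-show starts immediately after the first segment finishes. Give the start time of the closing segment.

11:48 AM

The first segment ends at 2:26 PM − 73 min = 1:13 PM.
So the post-show starts at 1:13 PM.
The weather segment ends at 1:13 PM − 85 min = 11:48 AM.
So the closing segment starts at 11:48 AM.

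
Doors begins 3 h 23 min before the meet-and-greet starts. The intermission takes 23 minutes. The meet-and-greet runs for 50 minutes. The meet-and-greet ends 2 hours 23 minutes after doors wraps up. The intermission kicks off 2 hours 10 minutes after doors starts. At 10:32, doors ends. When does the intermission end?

11:15

The meet-and-greet ends at 10:32 + 143 min = 12:55.
The meet-and-greet starts at 12:55 − 50 min = 12:05.
Doors starts at 12:05 − 203 min = 08:42.
The intermission starts at 08:42 + 130 min = 10:52.
The intermission ends at 10:52 + 23 min = 11:15.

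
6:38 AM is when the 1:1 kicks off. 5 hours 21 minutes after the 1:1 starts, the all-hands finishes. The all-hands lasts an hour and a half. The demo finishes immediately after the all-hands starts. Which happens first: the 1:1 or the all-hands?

The all-hands ends at 6:38 AM + 321 min = 11:59 AM.
The all-hands starts at 11:59 AM − 90 min = 10:29 AM.
The 1:1 starts at 6:38 AM and the all-hands starts at 10:29 AM, so the 1:1 is first.

the 1:1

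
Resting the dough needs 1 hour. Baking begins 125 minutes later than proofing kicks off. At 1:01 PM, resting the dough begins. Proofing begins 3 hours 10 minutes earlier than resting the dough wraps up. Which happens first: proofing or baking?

Resting the dough ends at 1:01 PM + 60 min = 2:01 PM.
Proofing starts at 2:01 PM − 190 min = 10:51 AM.
Baking starts at 10:51 AM + 125 min = 12:56 PM.
Proofing starts at 10:51 AM and baking starts at 12:56 PM, so proofing is first.

proofing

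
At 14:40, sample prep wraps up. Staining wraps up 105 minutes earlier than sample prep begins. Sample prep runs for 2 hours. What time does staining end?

10:55

Sample prep starts at 14:40 − 120 min = 12:40.
Staining ends at 12:40 − 105 min = 10:55.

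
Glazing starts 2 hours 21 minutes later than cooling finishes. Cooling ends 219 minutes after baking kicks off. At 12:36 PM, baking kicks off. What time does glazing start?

6:36 PM

Cooling ends at 12:36 PM + 219 min = 4:15 PM.
Glazing starts at 4:15 PM + 141 min = 6:36 PM.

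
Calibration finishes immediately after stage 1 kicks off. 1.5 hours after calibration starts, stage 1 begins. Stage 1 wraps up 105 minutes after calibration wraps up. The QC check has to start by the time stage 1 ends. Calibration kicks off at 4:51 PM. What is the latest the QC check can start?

Stage 1 starts at 4:51 PM + 90 min = 6:21 PM.
So calibration ends at 6:21 PM.
Stage 1 ends at 6:21 PM + 105 min = 8:06 PM.
The QC check is bounded by stage 1, so the latest it can start is 8:06 PM.

8:06 PM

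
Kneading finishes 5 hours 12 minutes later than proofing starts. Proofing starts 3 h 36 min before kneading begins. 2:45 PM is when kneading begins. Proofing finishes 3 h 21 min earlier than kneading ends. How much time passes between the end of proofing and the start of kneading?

1 hour 45 minutes

Proofing starts at 2:45 PM − 216 min = 11:09 AM.
Kneading ends at 11:09 AM + 312 min = 4:21 PM.
Proofing ends at 4:21 PM − 201 min = 1:00 PM.
From 1:00 PM to 2:45 PM is 1 hour 45 minutes.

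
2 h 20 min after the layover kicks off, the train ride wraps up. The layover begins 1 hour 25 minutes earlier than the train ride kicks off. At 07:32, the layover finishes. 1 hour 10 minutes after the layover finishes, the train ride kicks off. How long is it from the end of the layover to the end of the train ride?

2 hours 5 minutes

The train ride starts at 07:32 + 70 min = 08:42.
The layover starts at 08:42 − 85 min = 07:17.
The train ride ends at 07:17 + 140 min = 09:37.
From 07:32 to 09:37 is 2 hours 5 minutes.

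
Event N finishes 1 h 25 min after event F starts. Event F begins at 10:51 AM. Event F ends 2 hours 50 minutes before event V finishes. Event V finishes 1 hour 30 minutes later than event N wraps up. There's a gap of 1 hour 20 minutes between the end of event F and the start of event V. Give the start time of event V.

Event N ends at 10:51 AM + 85 min = 12:16 PM.
Event V ends at 12:16 PM + 90 min = 1:46 PM.
Event F ends at 1:46 PM − 170 min = 10:56 AM.
Event V starts at 10:56 AM + 80 min = 12:16 PM.

12:16 PM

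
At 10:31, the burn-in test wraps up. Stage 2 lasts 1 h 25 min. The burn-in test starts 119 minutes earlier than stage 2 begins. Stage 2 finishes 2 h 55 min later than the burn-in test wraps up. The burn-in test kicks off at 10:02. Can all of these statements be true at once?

Stage 2 ends at 10:31 + 175 min = 13:26.
Stage 2 starts at 13:26 − 85 min = 12:01.
The burn-in test starts at 12:01 − 119 min = 10:02.
That matches the stated 10:02, so the schedule is consistent.

Yes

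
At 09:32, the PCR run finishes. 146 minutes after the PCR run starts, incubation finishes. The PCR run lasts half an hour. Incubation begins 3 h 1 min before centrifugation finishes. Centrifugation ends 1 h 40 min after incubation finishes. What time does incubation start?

The PCR run starts at 09:32 − 30 min = 09:02.
Incubation ends at 09:02 + 146 min = 11:28.
Centrifugation ends at 11:28 + 100 min = 13:08.
Incubation starts at 13:08 − 181 min = 10:07.

10:07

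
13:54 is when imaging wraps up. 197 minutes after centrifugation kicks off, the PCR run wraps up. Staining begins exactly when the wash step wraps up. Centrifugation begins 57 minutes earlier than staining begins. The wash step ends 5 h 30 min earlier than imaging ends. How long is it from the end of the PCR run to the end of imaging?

The wash step ends at 13:54 − 330 min = 08:24.
So staining starts at 08:24.
Centrifugation starts at 08:24 − 57 min = 07:27.
The PCR run ends at 07:27 + 197 min = 10:44.
From 10:44 to 13:54 is 190 minutes.

190 minutes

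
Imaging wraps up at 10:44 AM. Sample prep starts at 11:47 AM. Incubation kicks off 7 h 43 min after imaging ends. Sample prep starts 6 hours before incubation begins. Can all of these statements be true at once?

No

Incubation starts at 10:44 AM + 463 min = 6:27 PM.
Sample prep starts at 6:27 PM − 360 min = 12:27 PM.
But sample prep is also said to start at 11:47 AM — a 40-minute conflict.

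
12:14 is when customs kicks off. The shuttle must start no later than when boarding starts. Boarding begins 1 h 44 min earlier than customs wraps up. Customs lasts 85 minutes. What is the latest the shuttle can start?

11:55

Customs ends at 12:14 + 85 min = 13:39.
Boarding starts at 13:39 − 104 min = 11:55.
The shuttle is bounded by boarding, so the latest it can start is 11:55.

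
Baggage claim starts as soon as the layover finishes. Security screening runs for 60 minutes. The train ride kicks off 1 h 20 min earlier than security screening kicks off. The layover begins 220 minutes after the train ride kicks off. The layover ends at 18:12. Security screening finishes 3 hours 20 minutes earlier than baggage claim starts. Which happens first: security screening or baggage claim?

security screening

Baggage claim starts at 18:12.
Security screening ends at 18:12 − 200 min = 14:52.
Security screening starts at 14:52 − 60 min = 13:52.
Security screening starts at 13:52 and baggage claim starts at 18:12, so security screening is first.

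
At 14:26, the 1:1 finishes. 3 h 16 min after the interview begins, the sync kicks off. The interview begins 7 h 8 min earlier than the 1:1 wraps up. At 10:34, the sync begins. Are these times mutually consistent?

Yes

The interview starts at 14:26 − 428 min = 07:18.
The sync starts at 07:18 + 196 min = 10:34.
That matches the stated 10:34, so the schedule is consistent.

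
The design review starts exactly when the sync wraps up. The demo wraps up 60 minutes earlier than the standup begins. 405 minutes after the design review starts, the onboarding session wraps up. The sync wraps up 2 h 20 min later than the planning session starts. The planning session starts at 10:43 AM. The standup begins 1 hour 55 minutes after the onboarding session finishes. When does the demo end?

The sync ends at 10:43 AM + 140 min = 1:03 PM.
So the design review starts at 1:03 PM.
The onboarding session ends at 1:03 PM + 405 min = 7:48 PM.
The standup starts at 7:48 PM + 115 min = 9:43 PM.
The demo ends at 9:43 PM − 60 min = 8:43 PM.

8:43 PM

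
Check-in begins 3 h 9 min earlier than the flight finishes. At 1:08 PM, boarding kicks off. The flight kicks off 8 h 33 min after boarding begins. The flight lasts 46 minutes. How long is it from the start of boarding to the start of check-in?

6 h 10 min

The flight starts at 1:08 PM + 513 min = 9:41 PM.
The flight ends at 9:41 PM + 46 min = 10:27 PM.
Check-in starts at 10:27 PM − 189 min = 7:18 PM.
From 1:08 PM to 7:18 PM is 6 h 10 min.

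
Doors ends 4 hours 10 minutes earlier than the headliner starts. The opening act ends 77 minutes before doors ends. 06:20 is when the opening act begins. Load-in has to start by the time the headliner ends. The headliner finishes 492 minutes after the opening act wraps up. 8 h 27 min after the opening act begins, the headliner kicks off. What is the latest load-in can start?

The headliner starts at 06:20 + 507 min = 14:47.
Doors ends at 14:47 − 250 min = 10:37.
The opening act ends at 10:37 − 77 min = 09:20.
The headliner ends at 09:20 + 492 min = 17:32.
Load-in is bounded by the headliner, so the latest it can start is 17:32.

17:32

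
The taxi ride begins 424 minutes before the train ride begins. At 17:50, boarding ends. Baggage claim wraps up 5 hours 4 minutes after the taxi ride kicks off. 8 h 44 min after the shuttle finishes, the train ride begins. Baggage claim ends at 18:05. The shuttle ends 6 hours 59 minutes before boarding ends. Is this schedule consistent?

The shuttle ends at 17:50 − 419 min = 10:51.
The train ride starts at 10:51 + 524 min = 19:35.
The taxi ride starts at 19:35 − 424 min = 12:31.
Baggage claim ends at 12:31 + 304 min = 17:35.
But baggage claim is also said to end at 18:05 — a 30-minute conflict.

No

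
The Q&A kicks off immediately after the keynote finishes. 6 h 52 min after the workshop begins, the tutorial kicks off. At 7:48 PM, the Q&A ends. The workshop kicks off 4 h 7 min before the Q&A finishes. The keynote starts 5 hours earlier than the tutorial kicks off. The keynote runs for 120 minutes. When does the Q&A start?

The workshop starts at 7:48 PM − 247 min = 3:41 PM.
The tutorial starts at 3:41 PM + 412 min = 10:33 PM.
The keynote starts at 10:33 PM − 300 min = 5:33 PM.
The keynote ends at 5:33 PM + 120 min = 7:33 PM.
So the Q&A starts at 7:33 PM.

7:33 PM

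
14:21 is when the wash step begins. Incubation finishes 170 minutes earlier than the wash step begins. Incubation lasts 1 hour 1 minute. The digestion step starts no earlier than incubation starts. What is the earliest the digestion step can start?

Incubation ends at 14:21 − 170 min = 11:31.
Incubation starts at 11:31 − 61 min = 10:30.
The digestion step is bounded by incubation, so the earliest it can start is 10:30.

10:30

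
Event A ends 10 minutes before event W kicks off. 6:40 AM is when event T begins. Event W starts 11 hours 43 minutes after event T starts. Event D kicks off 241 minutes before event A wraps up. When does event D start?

2:12 PM

Event W starts at 6:40 AM + 703 min = 6:23 PM.
Event A ends at 6:23 PM − 10 min = 6:13 PM.
Event D starts at 6:13 PM − 241 min = 2:12 PM.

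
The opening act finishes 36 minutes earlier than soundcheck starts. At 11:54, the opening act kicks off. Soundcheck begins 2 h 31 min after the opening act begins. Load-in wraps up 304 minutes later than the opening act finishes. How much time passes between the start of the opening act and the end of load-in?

Soundcheck starts at 11:54 + 151 min = 14:25.
The opening act ends at 14:25 − 36 min = 13:49.
Load-in ends at 13:49 + 304 min = 18:53.
From 11:54 to 18:53 is 6 h 59 min.

6 h 59 min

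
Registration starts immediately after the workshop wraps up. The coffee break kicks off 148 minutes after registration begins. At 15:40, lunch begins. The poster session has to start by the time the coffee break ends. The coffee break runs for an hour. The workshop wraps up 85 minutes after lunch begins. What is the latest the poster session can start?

The workshop ends at 15:40 + 85 min = 17:05.
So registration starts at 17:05.
The coffee break starts at 17:05 + 148 min = 19:33.
The coffee break ends at 19:33 + 60 min = 20:33.
The poster session is bounded by the coffee break, so the latest it can start is 20:33.

20:33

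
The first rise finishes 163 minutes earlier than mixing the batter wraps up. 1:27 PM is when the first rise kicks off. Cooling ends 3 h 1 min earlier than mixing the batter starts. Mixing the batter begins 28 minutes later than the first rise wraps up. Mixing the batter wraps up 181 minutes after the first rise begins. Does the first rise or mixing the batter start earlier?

Mixing the batter ends at 1:27 PM + 181 min = 4:28 PM.
The first rise ends at 4:28 PM − 163 min = 1:45 PM.
Mixing the batter starts at 1:45 PM + 28 min = 2:13 PM.
The first rise starts at 1:27 PM and mixing the batter starts at 2:13 PM, so the first rise is first.

the first rise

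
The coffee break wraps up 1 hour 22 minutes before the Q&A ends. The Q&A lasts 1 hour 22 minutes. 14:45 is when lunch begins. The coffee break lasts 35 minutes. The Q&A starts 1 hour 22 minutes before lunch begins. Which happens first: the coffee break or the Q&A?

the coffee break

The Q&A starts at 14:45 − 82 min = 13:23.
The Q&A ends at 13:23 + 82 min = 14:45.
The coffee break ends at 14:45 − 82 min = 13:23.
The coffee break starts at 13:23 − 35 min = 12:48.
The coffee break starts at 12:48 and the Q&A starts at 13:23, so the coffee break is first.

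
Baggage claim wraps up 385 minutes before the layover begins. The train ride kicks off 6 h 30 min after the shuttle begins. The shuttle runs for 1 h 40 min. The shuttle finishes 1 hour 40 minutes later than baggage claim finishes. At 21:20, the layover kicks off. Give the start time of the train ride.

Baggage claim ends at 21:20 − 385 min = 14:55.
The shuttle ends at 14:55 + 100 min = 16:35.
The shuttle starts at 16:35 − 100 min = 14:55.
The train ride starts at 14:55 + 390 min = 21:25.

21:25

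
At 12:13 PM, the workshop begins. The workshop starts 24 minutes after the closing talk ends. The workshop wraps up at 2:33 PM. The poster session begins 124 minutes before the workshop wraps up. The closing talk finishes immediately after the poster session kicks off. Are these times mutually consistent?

No

The poster session starts at 2:33 PM − 124 min = 12:29 PM.
So the closing talk ends at 12:29 PM.
The workshop starts at 12:29 PM + 24 min = 12:53 PM.
But the workshop is also said to start at 12:13 PM — a 40-minute conflict.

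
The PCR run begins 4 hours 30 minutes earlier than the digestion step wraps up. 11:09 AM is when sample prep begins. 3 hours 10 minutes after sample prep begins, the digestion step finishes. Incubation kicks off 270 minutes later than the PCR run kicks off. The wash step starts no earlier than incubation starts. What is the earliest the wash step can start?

The digestion step ends at 11:09 AM + 190 min = 2:19 PM.
The PCR run starts at 2:19 PM − 270 min = 9:49 AM.
Incubation starts at 9:49 AM + 270 min = 2:19 PM.
The wash step is bounded by incubation, so the earliest it can start is 2:19 PM.

2:19 PM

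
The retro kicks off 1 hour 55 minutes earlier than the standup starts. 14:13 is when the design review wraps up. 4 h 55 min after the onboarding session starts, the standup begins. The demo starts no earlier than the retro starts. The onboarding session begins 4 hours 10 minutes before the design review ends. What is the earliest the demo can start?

The onboarding session starts at 14:13 − 250 min = 10:03.
The standup starts at 10:03 + 295 min = 14:58.
The retro starts at 14:58 − 115 min = 13:03.
The demo is bounded by the retro, so the earliest it can start is 13:03.

13:03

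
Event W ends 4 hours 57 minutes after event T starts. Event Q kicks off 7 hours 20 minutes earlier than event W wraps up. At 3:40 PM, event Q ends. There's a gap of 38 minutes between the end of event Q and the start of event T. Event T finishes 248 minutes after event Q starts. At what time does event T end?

Event T starts at 3:40 PM + 38 min = 4:18 PM.
Event W ends at 4:18 PM + 297 min = 9:15 PM.
Event Q starts at 9:15 PM − 440 min = 1:55 PM.
Event T ends at 1:55 PM + 248 min = 6:03 PM.

6:03 PM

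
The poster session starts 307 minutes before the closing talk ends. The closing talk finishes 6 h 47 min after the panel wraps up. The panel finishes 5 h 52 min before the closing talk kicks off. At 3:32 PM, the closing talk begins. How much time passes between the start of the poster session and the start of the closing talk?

The panel ends at 3:32 PM − 352 min = 9:40 AM.
The closing talk ends at 9:40 AM + 407 min = 4:27 PM.
The poster session starts at 4:27 PM − 307 min = 11:20 AM.
From 11:20 AM to 3:32 PM is 4 h 12 min.

4 h 12 min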